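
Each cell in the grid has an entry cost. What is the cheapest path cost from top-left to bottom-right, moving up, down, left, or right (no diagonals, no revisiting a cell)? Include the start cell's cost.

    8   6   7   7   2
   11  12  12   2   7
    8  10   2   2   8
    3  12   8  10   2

One optimal route is (0,0) → (0,1) → (0,2) → (0,3) → (1,3) → (2,3) → (2,4) → (3,4).
Its cost is 8 + 6 + 7 + 7 + 2 + 2 + 8 + 2 = 42.

42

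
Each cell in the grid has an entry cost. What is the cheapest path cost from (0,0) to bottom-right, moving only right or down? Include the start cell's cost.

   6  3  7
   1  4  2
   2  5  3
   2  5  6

22

Best path: [0,0] [1,0] [1,1] [1,2] [2,2] [3,2]
Cost: 6 + 1 + 4 + 2 + 3 + 6 = 22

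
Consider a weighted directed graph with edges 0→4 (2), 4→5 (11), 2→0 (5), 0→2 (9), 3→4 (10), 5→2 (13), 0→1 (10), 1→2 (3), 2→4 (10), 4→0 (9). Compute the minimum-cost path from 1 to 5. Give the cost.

Paths from 1 to 5:
1 - 2 - 4 - 5: 3 + 10 + 11 = 24
1 - 2 - 0 - 4 - 5: 3 + 5 + 2 + 11 = 21
Best route has total 21.

21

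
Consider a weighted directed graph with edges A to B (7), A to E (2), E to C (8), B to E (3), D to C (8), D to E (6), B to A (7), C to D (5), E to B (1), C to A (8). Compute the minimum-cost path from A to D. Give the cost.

Routes from A to D:
A-E-C-D: 2 + 8 + 5 = 15
A-B-E-C-D: 7 + 3 + 8 + 5 = 23
The minimum is 15.

15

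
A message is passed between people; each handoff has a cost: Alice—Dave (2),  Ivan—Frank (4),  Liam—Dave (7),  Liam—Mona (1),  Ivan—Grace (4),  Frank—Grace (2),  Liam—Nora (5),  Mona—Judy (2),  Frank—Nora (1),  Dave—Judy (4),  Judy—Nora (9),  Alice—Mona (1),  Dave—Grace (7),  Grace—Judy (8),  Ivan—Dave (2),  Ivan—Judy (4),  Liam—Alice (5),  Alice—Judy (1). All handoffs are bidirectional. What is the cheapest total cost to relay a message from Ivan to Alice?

Checking several routes:
Ivan-Dave-Judy-Mona-Alice: 2 + 4 + 2 + 1 = 9
Ivan-Dave-Judy-Alice: 2 + 4 + 1 = 7
Ivan-Judy-Alice: 4 + 1 = 5
Ivan-Dave-Alice: 2 + 2 = 4
Ivan-Judy-Mona-Alice: 4 + 2 + 1 = 7
Best route has total 4.

4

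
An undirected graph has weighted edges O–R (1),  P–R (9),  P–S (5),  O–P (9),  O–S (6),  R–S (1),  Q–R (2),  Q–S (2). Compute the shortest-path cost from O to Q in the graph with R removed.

8

Paths from O to Q avoiding R:
O→P→S→Q: 9 + 5 + 2 = 16
O→S→Q: 6 + 2 = 8
Shortest: 8.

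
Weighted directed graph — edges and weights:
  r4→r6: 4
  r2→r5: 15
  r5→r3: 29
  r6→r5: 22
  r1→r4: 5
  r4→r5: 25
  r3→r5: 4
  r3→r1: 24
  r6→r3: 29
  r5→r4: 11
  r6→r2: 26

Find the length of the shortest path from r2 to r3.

44

Paths from r2 to r3:
r2 - r5 - r4 - r6 - r3: 15 + 11 + 4 + 29 = 59
r2 - r5 - r3: 15 + 29 = 44
The minimum is 44.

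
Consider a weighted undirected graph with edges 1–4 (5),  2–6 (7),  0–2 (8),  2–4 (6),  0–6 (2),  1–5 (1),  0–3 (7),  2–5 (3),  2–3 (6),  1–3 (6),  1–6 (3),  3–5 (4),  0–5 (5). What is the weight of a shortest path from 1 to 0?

Some routes from 1 to 0:
1-6-0: 3 + 2 = 5
1-5-2-0: 1 + 3 + 8 = 12
1-5-3-0: 1 + 4 + 7 = 12
1-3-0: 6 + 7 = 13
1-5-0: 1 + 5 = 6
The minimum is 5.

5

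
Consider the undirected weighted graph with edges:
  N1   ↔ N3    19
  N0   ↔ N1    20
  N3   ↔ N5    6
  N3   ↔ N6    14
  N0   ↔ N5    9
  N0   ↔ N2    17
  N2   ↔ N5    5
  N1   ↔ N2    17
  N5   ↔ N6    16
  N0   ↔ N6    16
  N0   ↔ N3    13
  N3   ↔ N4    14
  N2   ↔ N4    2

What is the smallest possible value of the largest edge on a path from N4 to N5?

5

A few of the N4→N5 routes:
N4→N2→N5: max(2, 5) = 5
N4→N3→N6→N0→N5: max(14, 14, 16, 9) = 16
N4→N3→N0→N5: max(14, 13, 9) = 14
N4→N3→N6→N5: max(14, 14, 16) = 16
N4→N3→N5: max(14, 6) = 14
N4→N3→N0→N6→N5: max(14, 13, 16, 16) = 16
Best route has worst link 5.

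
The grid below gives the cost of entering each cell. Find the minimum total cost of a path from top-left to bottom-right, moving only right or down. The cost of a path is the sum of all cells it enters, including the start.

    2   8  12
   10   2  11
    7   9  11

32

Take r0c0 -> r0c1 -> r1c1 -> r2c1 -> r2c2 for a total of 2 + 8 + 2 + 9 + 11 = 32.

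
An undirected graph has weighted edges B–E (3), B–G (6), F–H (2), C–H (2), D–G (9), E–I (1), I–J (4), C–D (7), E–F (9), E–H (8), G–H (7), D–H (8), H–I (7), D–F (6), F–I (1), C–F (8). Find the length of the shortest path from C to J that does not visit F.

13

A few of the C→J routes:
C -> H -> G -> B -> E -> I -> J: 2 + 7 + 6 + 3 + 1 + 4 = 23
C -> D -> H -> I -> J: 7 + 8 + 7 + 4 = 26
C -> H -> I -> J: 2 + 7 + 4 = 13
C -> H -> E -> I -> J: 2 + 8 + 1 + 4 = 15
The minimum is 13.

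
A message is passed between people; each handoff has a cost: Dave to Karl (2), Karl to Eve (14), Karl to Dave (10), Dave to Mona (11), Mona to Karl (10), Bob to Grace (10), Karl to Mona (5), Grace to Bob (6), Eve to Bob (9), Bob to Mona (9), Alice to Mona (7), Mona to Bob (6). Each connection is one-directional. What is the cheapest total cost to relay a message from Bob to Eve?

Paths from Bob to Eve:
Bob -> Mona -> Karl -> Eve: 9 + 10 + 14 = 33
Shortest: 33.

33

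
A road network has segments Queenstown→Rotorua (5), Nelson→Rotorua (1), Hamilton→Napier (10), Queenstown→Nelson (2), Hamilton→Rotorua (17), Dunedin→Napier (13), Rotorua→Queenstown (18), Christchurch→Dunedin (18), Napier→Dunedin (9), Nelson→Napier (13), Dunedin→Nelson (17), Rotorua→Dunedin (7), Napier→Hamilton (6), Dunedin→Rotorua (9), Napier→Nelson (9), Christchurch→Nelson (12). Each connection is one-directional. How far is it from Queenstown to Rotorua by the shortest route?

3

A few of the Queenstown→Rotorua routes:
Queenstown - Rotorua: 5
Queenstown - Nelson - Rotorua: 2 + 1 = 3
Queenstown - Nelson - Napier - Dunedin - Rotorua: 2 + 13 + 9 + 9 = 33
The minimum is 3 km.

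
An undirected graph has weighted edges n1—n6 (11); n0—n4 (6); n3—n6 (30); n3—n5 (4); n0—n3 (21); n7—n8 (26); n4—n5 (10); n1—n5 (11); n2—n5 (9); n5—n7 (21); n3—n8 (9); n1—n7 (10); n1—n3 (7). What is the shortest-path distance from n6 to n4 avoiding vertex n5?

Candidate routes:
n6 -> n1 -> n7 -> n8 -> n3 -> n0 -> n4: 11 + 10 + 26 + 9 + 21 + 6 = 83
n6 -> n1 -> n3 -> n0 -> n4: 11 + 7 + 21 + 6 = 45
n6 -> n3 -> n0 -> n4: 30 + 21 + 6 = 57
Shortest: 45.

45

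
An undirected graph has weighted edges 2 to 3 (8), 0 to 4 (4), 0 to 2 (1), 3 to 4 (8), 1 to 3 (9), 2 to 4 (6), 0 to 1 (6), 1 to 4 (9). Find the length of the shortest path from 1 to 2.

A few of the 1→2 routes:
1-0-2: 6 + 1 = 7
1-4-2: 9 + 6 = 15
1-4-0-2: 9 + 4 + 1 = 14
1-0-4-2: 6 + 4 + 6 = 16
1-3-2: 9 + 8 = 17
The minimum is 7.

7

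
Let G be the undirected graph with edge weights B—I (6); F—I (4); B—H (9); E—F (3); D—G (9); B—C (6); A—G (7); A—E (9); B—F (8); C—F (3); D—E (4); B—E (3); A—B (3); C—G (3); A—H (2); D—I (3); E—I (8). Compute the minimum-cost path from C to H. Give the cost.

11

Comparing a few candidate routes:
C - F - E - B - A - H: 3 + 3 + 3 + 3 + 2 = 14
C - B - A - H: 6 + 3 + 2 = 11
C - B - H: 6 + 9 = 15
C - G - A - H: 3 + 7 + 2 = 12
C - F - B - A - H: 3 + 8 + 3 + 2 = 16
Shortest: 11.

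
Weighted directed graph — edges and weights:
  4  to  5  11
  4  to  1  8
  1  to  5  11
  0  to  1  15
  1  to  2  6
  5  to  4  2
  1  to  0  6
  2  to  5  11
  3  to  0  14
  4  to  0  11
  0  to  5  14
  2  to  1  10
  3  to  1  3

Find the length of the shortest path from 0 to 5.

Paths from 0 to 5:
0→5: 14
0→1→5: 15 + 11 = 26
0→1→2→5: 15 + 6 + 11 = 32
The minimum is 14.

14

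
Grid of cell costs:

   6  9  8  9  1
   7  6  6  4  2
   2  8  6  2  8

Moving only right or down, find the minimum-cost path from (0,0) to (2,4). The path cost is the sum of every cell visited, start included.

Take (0,0) -> (1,0) -> (1,1) -> (1,2) -> (1,3) -> (1,4) -> (2,4) for a total of 6 + 7 + 6 + 6 + 4 + 2 + 8 = 39.
(Top row then right column would cost 43.)

39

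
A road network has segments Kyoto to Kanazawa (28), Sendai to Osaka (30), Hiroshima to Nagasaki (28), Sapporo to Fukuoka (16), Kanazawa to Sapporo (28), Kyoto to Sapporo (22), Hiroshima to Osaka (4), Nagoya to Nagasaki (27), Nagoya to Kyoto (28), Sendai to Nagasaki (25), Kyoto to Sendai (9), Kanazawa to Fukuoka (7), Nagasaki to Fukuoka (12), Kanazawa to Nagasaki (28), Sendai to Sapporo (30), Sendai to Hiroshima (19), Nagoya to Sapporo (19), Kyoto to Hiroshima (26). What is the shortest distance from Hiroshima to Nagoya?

54

Comparing a few candidate routes:
Hiroshima - Nagasaki - Nagoya: 28 + 27 = 55
Hiroshima - Kyoto - Nagoya: 26 + 28 = 54
Hiroshima - Sendai - Sapporo - Nagoya: 19 + 30 + 19 = 68
Hiroshima - Kyoto - Sapporo - Nagoya: 26 + 22 + 19 = 67
Hiroshima - Sendai - Kyoto - Nagoya: 19 + 9 + 28 = 56
Shortest: 54.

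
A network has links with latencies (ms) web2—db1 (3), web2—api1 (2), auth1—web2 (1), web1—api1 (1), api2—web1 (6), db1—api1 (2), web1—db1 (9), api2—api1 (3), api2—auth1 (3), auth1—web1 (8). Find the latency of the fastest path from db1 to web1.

A few of the db1→web1 routes:
db1→api1→web1: 2 + 1 = 3
db1→web2→api1→web1: 3 + 2 + 1 = 6
db1→web1: 9
Best route has total 3 ms.

3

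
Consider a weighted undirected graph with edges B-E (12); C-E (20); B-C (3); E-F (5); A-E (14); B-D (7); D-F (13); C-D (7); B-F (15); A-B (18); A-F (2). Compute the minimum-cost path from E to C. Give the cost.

Comparing a few candidate routes:
E → F → B → C: 5 + 15 + 3 = 23
E → C: 20
E → F → D → C: 5 + 13 + 7 = 25
E → B → D → C: 12 + 7 + 7 = 26
E → B → C: 12 + 3 = 15
Best route has total 15.

15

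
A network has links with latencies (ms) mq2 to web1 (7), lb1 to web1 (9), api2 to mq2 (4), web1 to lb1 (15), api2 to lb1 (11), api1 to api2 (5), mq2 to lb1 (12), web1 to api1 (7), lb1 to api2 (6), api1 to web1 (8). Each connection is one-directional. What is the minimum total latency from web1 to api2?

Routes from web1 to api2:
web1 - api1 - api2: 7 + 5 = 12
web1 - lb1 - api2: 15 + 6 = 21
Best route has total 12 ms.

12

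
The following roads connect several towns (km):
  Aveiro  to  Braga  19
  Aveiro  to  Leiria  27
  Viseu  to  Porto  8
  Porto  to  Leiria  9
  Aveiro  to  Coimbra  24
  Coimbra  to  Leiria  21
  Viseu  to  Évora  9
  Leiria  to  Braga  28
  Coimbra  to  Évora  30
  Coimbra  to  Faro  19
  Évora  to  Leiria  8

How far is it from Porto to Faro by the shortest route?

Some routes from Porto to Faro:
Porto → Leiria → Évora → Coimbra → Faro: 9 + 8 + 30 + 19 = 66
Porto → Viseu → Évora → Leiria → Aveiro → Coimbra → Faro: 8 + 9 + 8 + 27 + 24 + 19 = 95
Porto → Leiria → Coimbra → Faro: 9 + 21 + 19 = 49
Porto → Viseu → Évora → Leiria → Coimbra → Faro: 8 + 9 + 8 + 21 + 19 = 65
Porto → Viseu → Évora → Coimbra → Faro: 8 + 9 + 30 + 19 = 66
Porto → Leiria → Aveiro → Coimbra → Faro: 9 + 27 + 24 + 19 = 79
The minimum is 49 km.

49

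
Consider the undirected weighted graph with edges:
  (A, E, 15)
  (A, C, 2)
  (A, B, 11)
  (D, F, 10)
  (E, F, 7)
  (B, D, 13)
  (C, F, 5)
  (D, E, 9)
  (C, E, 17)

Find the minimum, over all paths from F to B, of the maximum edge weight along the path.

11

A few of the F→B routes:
F -> C -> A -> B: max(5, 2, 11) = 11
F -> D -> B: max(10, 13) = 13
F -> D -> E -> A -> B: max(10, 9, 15, 11) = 15
F -> E -> A -> B: max(7, 15, 11) = 15
F -> C -> A -> E -> D -> B: max(5, 2, 15, 9, 13) = 15
F -> E -> D -> B: max(7, 9, 13) = 13
Best route has worst link 11.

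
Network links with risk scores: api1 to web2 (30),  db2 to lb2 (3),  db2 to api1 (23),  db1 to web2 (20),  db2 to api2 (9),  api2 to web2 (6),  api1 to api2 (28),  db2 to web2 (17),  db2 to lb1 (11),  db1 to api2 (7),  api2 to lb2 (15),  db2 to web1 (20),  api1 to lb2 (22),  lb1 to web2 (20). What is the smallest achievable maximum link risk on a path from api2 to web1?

20

A few of the api2→web1 routes:
api2 → db2 → web1: max(9, 20) = 20
api2 → web2 → lb1 → db2 → web1: max(6, 20, 11, 20) = 20
api2 → db1 → web2 → lb1 → db2 → web1: max(7, 20, 20, 11, 20) = 20
api2 → lb2 → db2 → web1: max(15, 3, 20) = 20
api2 → db1 → web2 → db2 → web1: max(7, 20, 17, 20) = 20
api2 → web2 → db2 → web1: max(6, 17, 20) = 20
Best route has worst link 20.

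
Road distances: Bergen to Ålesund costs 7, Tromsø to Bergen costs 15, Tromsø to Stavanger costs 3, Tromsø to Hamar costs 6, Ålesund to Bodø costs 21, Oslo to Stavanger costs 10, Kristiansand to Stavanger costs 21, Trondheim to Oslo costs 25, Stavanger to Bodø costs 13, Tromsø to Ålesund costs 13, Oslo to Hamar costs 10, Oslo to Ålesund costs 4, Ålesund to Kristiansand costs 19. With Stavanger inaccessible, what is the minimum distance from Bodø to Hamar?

35

Paths from Bodø to Hamar avoiding Stavanger:
Bodø -> Ålesund -> Tromsø -> Hamar: 21 + 13 + 6 = 40
Bodø -> Ålesund -> Bergen -> Tromsø -> Hamar: 21 + 7 + 15 + 6 = 49
Bodø -> Ålesund -> Oslo -> Hamar: 21 + 4 + 10 = 35
Best route has total 35.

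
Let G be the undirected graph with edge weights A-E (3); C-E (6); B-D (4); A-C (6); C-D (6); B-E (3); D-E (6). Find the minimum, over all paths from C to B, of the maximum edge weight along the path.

6

Checking several routes:
C-E-B: max(6, 3) = 6
C-A-E-B: max(6, 3, 3) = 6
C-A-E-D-B: max(6, 3, 6, 4) = 6
Best route has worst link 6.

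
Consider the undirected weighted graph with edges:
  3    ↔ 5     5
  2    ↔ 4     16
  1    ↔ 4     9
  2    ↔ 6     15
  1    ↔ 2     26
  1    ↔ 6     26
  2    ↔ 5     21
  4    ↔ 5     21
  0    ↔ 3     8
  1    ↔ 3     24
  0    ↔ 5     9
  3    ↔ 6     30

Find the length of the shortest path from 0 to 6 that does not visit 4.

Some routes from 0 to 6 avoiding 4:
0-5-2-6: 9 + 21 + 15 = 45
0-5-3-6: 9 + 5 + 30 = 44
0-3-6: 8 + 30 = 38
Shortest: 38.

38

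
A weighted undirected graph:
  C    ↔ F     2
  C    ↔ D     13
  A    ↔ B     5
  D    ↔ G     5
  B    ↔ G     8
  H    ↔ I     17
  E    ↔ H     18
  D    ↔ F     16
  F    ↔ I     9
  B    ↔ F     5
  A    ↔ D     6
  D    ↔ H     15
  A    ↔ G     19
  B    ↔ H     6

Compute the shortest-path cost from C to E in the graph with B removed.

Routes from C to E avoiding B:
C→F→D→H→E: 2 + 16 + 15 + 18 = 51
C→D→H→E: 13 + 15 + 18 = 46
C→D→F→I→H→E: 13 + 16 + 9 + 17 + 18 = 73
C→F→I→H→E: 2 + 9 + 17 + 18 = 46
Best route has total 46.

46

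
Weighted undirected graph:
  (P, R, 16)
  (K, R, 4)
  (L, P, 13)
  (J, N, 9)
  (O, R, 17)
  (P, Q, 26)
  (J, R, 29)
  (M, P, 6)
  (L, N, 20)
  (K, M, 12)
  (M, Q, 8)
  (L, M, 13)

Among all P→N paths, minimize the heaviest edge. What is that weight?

Checking several routes:
P→R→K→M→L→N: max(16, 4, 12, 13, 20) = 20
P→L→N: max(13, 20) = 20
P→M→L→N: max(6, 13, 20) = 20
Smallest bottleneck: 20.

20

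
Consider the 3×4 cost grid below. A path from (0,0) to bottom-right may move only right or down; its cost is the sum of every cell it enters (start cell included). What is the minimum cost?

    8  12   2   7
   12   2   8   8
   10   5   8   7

42

One optimal route is r0c0 -> r0c1 -> r1c1 -> r2c1 -> r2c2 -> r2c3.
Its cost is 8 + 12 + 2 + 5 + 8 + 7 = 42.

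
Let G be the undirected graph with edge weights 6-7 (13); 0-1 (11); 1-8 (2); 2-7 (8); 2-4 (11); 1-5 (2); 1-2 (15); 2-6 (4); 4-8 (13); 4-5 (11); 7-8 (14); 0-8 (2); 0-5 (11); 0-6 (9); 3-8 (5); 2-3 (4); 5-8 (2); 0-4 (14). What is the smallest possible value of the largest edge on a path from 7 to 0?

Checking several routes:
7 -> 2 -> 6 -> 0: max(8, 4, 9) = 9
7 -> 2 -> 3 -> 8 -> 0: max(8, 4, 5, 2) = 8
7 -> 2 -> 4 -> 5 -> 0: max(8, 11, 11, 11) = 11
Smallest bottleneck: 8.

8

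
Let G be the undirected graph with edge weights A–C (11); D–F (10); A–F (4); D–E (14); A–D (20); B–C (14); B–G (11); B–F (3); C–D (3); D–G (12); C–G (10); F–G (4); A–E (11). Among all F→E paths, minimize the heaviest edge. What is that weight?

11

A few of the F→E routes:
F - A - E: max(4, 11) = 11
F - G - C - A - E: max(4, 10, 11, 11) = 11
F - D - C - A - E: max(10, 3, 11, 11) = 11
F - D - G - C - A - E: max(10, 12, 10, 11, 11) = 12
F - B - G - C - A - E: max(3, 11, 10, 11, 11) = 11
The minimum achievable maximum is 11.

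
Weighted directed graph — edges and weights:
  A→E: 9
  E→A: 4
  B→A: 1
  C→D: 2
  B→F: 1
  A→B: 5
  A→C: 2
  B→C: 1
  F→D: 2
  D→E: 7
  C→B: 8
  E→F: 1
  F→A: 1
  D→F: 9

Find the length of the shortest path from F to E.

9

Paths from F to E:
F - D - E: 2 + 7 = 9
F - A - E: 1 + 9 = 10
F - A - C - D - E: 1 + 2 + 2 + 7 = 12
F - A - B - C - D - E: 1 + 5 + 1 + 2 + 7 = 16
Shortest: 9.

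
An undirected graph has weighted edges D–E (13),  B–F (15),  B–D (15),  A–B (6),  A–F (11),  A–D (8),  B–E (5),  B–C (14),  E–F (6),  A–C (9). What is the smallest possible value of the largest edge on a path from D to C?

A few of the D→C routes:
D → E → F → A → C: max(13, 6, 11, 9) = 13
D → A → C: max(8, 9) = 9
D → E → B → A → C: max(13, 5, 6, 9) = 13
Smallest bottleneck: 9.

9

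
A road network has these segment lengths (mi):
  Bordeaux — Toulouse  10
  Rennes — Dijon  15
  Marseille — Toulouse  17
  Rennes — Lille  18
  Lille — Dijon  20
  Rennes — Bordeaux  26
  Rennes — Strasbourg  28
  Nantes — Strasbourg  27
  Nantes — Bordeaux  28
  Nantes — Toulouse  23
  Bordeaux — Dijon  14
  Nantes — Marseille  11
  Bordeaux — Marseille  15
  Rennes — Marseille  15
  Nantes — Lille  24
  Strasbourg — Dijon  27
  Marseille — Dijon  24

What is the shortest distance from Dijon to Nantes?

35

A few of the Dijon→Nantes routes:
Dijon→Marseille→Nantes: 24 + 11 = 35
Dijon→Rennes→Marseille→Nantes: 15 + 15 + 11 = 41
Dijon→Bordeaux→Marseille→Nantes: 14 + 15 + 11 = 40
Dijon→Bordeaux→Nantes: 14 + 28 = 42
Best route has total 35 mi.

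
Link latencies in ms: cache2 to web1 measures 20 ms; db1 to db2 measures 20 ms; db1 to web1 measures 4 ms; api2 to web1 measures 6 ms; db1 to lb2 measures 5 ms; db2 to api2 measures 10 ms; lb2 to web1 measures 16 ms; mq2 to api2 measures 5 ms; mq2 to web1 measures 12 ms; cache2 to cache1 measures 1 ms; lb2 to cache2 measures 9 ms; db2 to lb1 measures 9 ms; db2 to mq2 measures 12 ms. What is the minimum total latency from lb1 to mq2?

21

A few of the lb1→mq2 routes:
lb1 -> db2 -> db1 -> web1 -> api2 -> mq2: 9 + 20 + 4 + 6 + 5 = 44
lb1 -> db2 -> api2 -> web1 -> mq2: 9 + 10 + 6 + 12 = 37
lb1 -> db2 -> mq2: 9 + 12 = 21
lb1 -> db2 -> api2 -> mq2: 9 + 10 + 5 = 24
Shortest: 21 ms.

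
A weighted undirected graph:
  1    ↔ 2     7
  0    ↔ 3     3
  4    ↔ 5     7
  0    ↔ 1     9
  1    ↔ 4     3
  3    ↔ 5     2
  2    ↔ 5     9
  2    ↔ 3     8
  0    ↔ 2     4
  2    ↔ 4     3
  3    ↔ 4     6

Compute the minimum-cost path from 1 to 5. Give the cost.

A few of the 1→5 routes:
1→4→5: 3 + 7 = 10
1→4→2→5: 3 + 3 + 9 = 15
1→0→3→5: 9 + 3 + 2 = 14
1→4→3→5: 3 + 6 + 2 = 11
The minimum is 10.

10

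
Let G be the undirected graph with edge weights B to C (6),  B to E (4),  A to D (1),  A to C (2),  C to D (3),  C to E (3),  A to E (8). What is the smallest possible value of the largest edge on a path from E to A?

Comparing a few candidate routes:
E → B → C → D → A: max(4, 6, 3, 1) = 6
E → C → A: max(3, 2) = 3
E → C → D → A: max(3, 3, 1) = 3
E → B → C → A: max(4, 6, 2) = 6
The minimum achievable maximum is 3.

3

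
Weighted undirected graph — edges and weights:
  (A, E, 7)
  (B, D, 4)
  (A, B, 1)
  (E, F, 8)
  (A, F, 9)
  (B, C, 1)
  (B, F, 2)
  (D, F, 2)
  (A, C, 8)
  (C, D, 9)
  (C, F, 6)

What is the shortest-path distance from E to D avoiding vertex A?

10

Paths from E to D avoiding A:
E-F-B-C-D: 8 + 2 + 1 + 9 = 20
E-F-D: 8 + 2 = 10
E-F-B-D: 8 + 2 + 4 = 14
E-F-C-B-D: 8 + 6 + 1 + 4 = 19
E-F-C-D: 8 + 6 + 9 = 23
Best route has total 10.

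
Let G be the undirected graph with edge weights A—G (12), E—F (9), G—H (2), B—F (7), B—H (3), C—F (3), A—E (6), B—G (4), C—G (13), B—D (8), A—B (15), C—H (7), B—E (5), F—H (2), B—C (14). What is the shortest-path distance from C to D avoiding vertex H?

18

Comparing a few candidate routes:
C - G - B - D: 13 + 4 + 8 = 25
C - F - E - B - D: 3 + 9 + 5 + 8 = 25
C - B - D: 14 + 8 = 22
C - F - B - D: 3 + 7 + 8 = 18
Shortest: 18.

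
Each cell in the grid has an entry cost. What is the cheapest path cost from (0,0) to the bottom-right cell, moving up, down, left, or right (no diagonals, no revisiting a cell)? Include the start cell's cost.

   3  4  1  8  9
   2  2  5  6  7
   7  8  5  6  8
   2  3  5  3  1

Take r0c0 r1c0 r1c1 r1c2 r2c2 r3c2 r3c3 r3c4 for a total of 3 + 2 + 2 + 5 + 5 + 5 + 3 + 1 = 26.

26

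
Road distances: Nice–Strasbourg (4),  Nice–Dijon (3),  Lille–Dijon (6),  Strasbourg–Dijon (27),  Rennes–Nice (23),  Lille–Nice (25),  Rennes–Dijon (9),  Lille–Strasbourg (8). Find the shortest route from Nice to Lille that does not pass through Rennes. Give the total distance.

Checking several routes:
Nice→Dijon→Lille: 3 + 6 = 9
Nice→Strasbourg→Lille: 4 + 8 = 12
Nice→Lille: 25
Best route has total 9.

9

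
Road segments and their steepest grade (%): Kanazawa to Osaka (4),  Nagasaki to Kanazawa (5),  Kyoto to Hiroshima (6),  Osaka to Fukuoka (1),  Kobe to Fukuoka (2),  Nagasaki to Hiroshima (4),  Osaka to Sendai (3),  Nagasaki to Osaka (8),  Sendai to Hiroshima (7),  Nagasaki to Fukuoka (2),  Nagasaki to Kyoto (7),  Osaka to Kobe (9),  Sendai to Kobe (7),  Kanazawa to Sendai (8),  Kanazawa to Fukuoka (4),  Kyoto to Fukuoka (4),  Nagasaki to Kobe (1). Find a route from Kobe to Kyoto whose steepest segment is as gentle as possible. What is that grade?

4

A few of the Kobe→Kyoto routes:
Kobe - Nagasaki - Fukuoka - Kyoto: max(1, 2, 4) = 4
Kobe - Nagasaki - Hiroshima - Kyoto: max(1, 4, 6) = 6
Kobe - Nagasaki - Kanazawa - Fukuoka - Kyoto: max(1, 5, 4, 4) = 5
Kobe - Fukuoka - Kyoto: max(2, 4) = 4
Kobe - Nagasaki - Kanazawa - Osaka - Fukuoka - Kyoto: max(1, 5, 4, 1, 4) = 5
Best route has worst link 4%.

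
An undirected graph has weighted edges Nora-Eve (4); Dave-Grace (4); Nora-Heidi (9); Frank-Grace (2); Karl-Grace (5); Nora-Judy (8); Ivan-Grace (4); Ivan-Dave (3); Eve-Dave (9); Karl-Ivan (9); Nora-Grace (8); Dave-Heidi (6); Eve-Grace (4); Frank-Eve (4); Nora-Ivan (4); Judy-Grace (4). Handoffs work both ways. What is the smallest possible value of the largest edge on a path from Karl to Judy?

Checking several routes:
Karl→Grace→Ivan→Nora→Judy: max(5, 4, 4, 8) = 8
Karl→Grace→Eve→Nora→Judy: max(5, 4, 4, 8) = 8
Karl→Grace→Judy: max(5, 4) = 5
Karl→Grace→Dave→Ivan→Nora→Judy: max(5, 4, 3, 4, 8) = 8
Karl→Grace→Frank→Eve→Nora→Judy: max(5, 2, 4, 4, 8) = 8
Best route has worst link 5.

5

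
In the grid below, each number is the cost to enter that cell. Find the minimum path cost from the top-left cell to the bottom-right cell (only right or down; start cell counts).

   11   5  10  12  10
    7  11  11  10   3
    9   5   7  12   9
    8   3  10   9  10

Take (0,0)→(0,1)→(1,1)→(2,1)→(3,1)→(3,2)→(3,3)→(3,4) for a total of 11 + 5 + 11 + 5 + 3 + 10 + 9 + 10 = 64.
For comparison, the top-then-right route costs 70.

64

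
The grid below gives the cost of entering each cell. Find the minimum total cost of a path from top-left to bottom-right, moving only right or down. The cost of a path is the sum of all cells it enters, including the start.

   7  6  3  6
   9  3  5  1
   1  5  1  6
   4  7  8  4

32

One optimal route is (0,0) → (0,1) → (0,2) → (1,2) → (1,3) → (2,3) → (3,3).
Its cost is 7 + 6 + 3 + 5 + 1 + 6 + 4 = 32.
(Top row then right column would cost 33.)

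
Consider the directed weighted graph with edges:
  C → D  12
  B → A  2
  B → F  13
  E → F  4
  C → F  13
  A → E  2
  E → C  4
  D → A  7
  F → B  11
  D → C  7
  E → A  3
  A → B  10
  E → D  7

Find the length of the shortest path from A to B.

10

Paths from A to B:
A→E→C→F→B: 2 + 4 + 13 + 11 = 30
A→E→D→C→F→B: 2 + 7 + 7 + 13 + 11 = 40
A→E→F→B: 2 + 4 + 11 = 17
A→B: 10
Best route has total 10.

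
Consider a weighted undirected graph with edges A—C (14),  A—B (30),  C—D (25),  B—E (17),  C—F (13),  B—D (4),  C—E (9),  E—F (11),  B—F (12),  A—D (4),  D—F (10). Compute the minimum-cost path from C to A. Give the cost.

Comparing a few candidate routes:
C -> F -> B -> D -> A: 13 + 12 + 4 + 4 = 33
C -> E -> B -> D -> A: 9 + 17 + 4 + 4 = 34
C -> E -> F -> D -> A: 9 + 11 + 10 + 4 = 34
C -> A: 14
C -> D -> A: 25 + 4 = 29
C -> F -> D -> A: 13 + 10 + 4 = 27
Best route has total 14.

14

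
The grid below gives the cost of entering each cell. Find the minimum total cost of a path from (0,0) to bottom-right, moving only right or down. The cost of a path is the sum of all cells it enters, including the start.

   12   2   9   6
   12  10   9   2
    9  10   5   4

35

Cheapest: r0c0→r0c1→r0c2→r0c3→r1c3→r2c3
  12 + 2 + 9 + 6 + 2 + 4 = 35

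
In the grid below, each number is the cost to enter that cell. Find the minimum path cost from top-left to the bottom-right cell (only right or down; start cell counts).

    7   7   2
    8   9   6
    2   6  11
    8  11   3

36

Cheapest: r0c0 -> r0c1 -> r0c2 -> r1c2 -> r2c2 -> r3c2
  7 + 7 + 2 + 6 + 11 + 3 = 36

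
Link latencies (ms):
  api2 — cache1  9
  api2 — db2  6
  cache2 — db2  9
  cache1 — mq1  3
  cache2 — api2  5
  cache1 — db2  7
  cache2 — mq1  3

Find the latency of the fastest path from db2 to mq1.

A few of the db2→mq1 routes:
db2→api2→cache2→mq1: 6 + 5 + 3 = 14
db2→cache2→mq1: 9 + 3 = 12
db2→cache1→mq1: 7 + 3 = 10
The minimum is 10 ms.

10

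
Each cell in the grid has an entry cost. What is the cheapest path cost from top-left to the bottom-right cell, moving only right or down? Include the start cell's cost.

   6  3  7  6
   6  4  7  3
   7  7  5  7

30

Take r0c0→r0c1→r1c1→r1c2→r1c3→r2c3 for a total of 6 + 3 + 4 + 7 + 3 + 7 = 30.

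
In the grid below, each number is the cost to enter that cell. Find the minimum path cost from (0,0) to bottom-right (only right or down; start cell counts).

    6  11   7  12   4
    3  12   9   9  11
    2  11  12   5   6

Take (0,0)→(1,0)→(2,0)→(2,1)→(2,2)→(2,3)→(2,4) for a total of 6 + 3 + 2 + 11 + 12 + 5 + 6 = 45.

45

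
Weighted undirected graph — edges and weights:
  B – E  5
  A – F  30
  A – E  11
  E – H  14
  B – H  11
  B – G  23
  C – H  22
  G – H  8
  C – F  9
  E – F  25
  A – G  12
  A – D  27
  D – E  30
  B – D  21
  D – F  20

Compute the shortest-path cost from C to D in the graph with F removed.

54

A few of the C→D routes:
C-H-B-E-D: 22 + 11 + 5 + 30 = 68
C-H-E-B-D: 22 + 14 + 5 + 21 = 62
C-H-E-A-D: 22 + 14 + 11 + 27 = 74
C-H-E-D: 22 + 14 + 30 = 66
C-H-G-A-D: 22 + 8 + 12 + 27 = 69
C-H-B-D: 22 + 11 + 21 = 54
Shortest: 54.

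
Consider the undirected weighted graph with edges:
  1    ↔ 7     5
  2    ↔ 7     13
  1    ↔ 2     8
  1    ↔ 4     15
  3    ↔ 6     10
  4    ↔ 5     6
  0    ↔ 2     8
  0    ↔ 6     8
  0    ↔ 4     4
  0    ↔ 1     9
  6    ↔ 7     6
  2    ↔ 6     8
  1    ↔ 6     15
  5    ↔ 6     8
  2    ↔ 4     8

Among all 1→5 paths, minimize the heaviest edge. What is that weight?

8

Checking several routes:
1 - 7 - 6 - 0 - 4 - 5: max(5, 6, 8, 4, 6) = 8
1 - 7 - 6 - 5: max(5, 6, 8) = 8
1 - 7 - 6 - 0 - 2 - 4 - 5: max(5, 6, 8, 8, 8, 6) = 8
1 - 7 - 6 - 2 - 0 - 4 - 5: max(5, 6, 8, 8, 4, 6) = 8
Smallest bottleneck: 8.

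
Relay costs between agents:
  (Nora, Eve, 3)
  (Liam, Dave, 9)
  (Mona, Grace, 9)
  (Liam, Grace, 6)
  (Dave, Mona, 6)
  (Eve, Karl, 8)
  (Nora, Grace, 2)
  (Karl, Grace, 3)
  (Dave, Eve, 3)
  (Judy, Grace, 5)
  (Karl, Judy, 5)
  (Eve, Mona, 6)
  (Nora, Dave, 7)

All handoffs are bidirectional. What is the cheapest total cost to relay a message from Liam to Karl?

9

Some routes from Liam to Karl:
Liam -> Grace -> Karl: 6 + 3 = 9
Liam -> Dave -> Eve -> Karl: 9 + 3 + 8 = 20
Liam -> Grace -> Nora -> Eve -> Karl: 6 + 2 + 3 + 8 = 19
Liam -> Grace -> Judy -> Karl: 6 + 5 + 5 = 16
Liam -> Dave -> Eve -> Nora -> Grace -> Karl: 9 + 3 + 3 + 2 + 3 = 20
Best route has total 9.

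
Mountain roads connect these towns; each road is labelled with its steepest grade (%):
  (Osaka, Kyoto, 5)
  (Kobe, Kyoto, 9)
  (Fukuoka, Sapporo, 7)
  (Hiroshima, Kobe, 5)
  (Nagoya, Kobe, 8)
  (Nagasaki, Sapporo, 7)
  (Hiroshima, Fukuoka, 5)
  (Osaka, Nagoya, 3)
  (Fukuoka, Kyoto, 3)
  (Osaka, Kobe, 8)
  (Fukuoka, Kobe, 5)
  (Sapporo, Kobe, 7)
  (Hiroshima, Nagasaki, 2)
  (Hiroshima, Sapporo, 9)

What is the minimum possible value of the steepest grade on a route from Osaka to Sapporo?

7

Some routes from Osaka to Sapporo:
Osaka - Kyoto - Fukuoka - Hiroshima - Kobe - Sapporo: max(5, 3, 5, 5, 7) = 7
Osaka - Kyoto - Fukuoka - Kobe - Sapporo: max(5, 3, 5, 7) = 7
Osaka - Kyoto - Fukuoka - Sapporo: max(5, 3, 7) = 7
Osaka - Kyoto - Fukuoka - Kobe - Hiroshima - Nagasaki - Sapporo: max(5, 3, 5, 5, 2, 7) = 7
Osaka - Kobe - Fukuoka - Hiroshima - Nagasaki - Sapporo: max(8, 5, 5, 2, 7) = 8
Osaka - Kyoto - Fukuoka - Hiroshima - Nagasaki - Sapporo: max(5, 3, 5, 2, 7) = 7
Smallest bottleneck: 7%.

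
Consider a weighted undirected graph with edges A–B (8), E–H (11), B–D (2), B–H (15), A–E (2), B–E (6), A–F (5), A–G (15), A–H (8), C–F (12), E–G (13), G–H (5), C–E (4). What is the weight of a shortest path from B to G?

19

Comparing a few candidate routes:
B → A → H → G: 8 + 8 + 5 = 21
B → H → G: 15 + 5 = 20
B → E → A → H → G: 6 + 2 + 8 + 5 = 21
B → E → G: 6 + 13 = 19
Best route has total 19.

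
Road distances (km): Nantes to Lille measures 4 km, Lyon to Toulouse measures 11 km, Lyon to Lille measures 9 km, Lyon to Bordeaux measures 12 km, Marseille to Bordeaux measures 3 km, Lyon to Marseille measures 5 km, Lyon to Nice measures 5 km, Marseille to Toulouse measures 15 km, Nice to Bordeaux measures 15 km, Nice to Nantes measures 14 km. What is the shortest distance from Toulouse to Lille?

20

Some routes from Toulouse to Lille:
Toulouse - Lyon - Nice - Nantes - Lille: 11 + 5 + 14 + 4 = 34
Toulouse - Marseille - Lyon - Lille: 15 + 5 + 9 = 29
Toulouse - Lyon - Lille: 11 + 9 = 20
Best route has total 20 km.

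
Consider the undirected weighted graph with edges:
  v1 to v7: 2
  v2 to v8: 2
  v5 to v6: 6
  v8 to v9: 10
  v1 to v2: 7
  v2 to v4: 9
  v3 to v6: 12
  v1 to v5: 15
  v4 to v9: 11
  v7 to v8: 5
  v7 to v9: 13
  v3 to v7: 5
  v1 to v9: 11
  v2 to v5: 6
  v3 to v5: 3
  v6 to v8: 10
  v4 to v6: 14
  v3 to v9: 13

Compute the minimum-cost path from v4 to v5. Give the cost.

15

Comparing a few candidate routes:
v4-v2-v5: 9 + 6 = 15
v4-v2-v8-v7-v3-v5: 9 + 2 + 5 + 5 + 3 = 24
v4-v6-v5: 14 + 6 = 20
v4-v2-v1-v7-v3-v5: 9 + 7 + 2 + 5 + 3 = 26
Shortest: 15.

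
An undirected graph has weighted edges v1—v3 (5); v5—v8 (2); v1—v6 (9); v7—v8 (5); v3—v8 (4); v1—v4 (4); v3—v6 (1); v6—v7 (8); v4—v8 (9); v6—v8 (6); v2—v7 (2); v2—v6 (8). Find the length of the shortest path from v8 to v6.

5

Checking several routes:
v8-v3-v6: 4 + 1 = 5
v8-v7-v6: 5 + 8 = 13
v8-v7-v2-v6: 5 + 2 + 8 = 15
v8-v6: 6
Shortest: 5.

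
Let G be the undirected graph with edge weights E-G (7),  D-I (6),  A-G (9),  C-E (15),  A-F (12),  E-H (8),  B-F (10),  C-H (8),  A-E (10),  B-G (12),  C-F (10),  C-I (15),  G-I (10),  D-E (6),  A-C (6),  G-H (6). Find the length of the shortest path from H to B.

18

Comparing a few candidate routes:
H-G-A-F-B: 6 + 9 + 12 + 10 = 37
H-C-A-F-B: 8 + 6 + 12 + 10 = 36
H-C-F-B: 8 + 10 + 10 = 28
H-E-G-B: 8 + 7 + 12 = 27
H-G-B: 6 + 12 = 18
H-C-A-G-B: 8 + 6 + 9 + 12 = 35
The minimum is 18.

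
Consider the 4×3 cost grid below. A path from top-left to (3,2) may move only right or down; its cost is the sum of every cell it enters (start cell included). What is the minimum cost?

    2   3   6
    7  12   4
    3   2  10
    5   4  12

30

Best path: [0,0] → [1,0] → [2,0] → [2,1] → [3,1] → [3,2]
Cost: 2 + 7 + 3 + 2 + 4 + 12 = 30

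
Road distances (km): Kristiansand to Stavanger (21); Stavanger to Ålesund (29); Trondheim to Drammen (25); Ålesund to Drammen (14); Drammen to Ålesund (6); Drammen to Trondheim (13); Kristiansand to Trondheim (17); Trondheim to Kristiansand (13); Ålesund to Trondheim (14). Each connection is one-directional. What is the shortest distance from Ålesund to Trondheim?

Routes from Ålesund to Trondheim:
Ålesund -> Drammen -> Trondheim: 14 + 13 = 27
Ålesund -> Trondheim: 14
The minimum is 14 km.

14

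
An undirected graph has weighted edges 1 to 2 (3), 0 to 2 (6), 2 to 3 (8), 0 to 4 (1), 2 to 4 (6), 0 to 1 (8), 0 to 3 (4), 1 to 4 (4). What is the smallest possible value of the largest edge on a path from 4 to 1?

4

A few of the 4→1 routes:
4 - 2 - 1: max(6, 3) = 6
4 - 0 - 2 - 1: max(1, 6, 3) = 6
4 - 1: max(4) = 4
Smallest bottleneck: 4.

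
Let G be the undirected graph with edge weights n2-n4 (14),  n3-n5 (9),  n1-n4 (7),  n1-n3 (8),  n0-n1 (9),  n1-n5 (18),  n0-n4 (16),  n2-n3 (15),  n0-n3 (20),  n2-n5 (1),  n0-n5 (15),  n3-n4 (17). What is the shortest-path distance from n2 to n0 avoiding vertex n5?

Checking several routes:
n2 → n4 → n1 → n0: 14 + 7 + 9 = 30
n2 → n3 → n1 → n0: 15 + 8 + 9 = 32
n2 → n4 → n0: 14 + 16 = 30
Best route has total 30.

30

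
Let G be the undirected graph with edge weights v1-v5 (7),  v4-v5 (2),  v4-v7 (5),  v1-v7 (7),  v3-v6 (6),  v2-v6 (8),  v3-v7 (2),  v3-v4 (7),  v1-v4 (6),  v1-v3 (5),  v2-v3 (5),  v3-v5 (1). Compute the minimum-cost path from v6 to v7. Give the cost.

8

Checking several routes:
v6 → v3 → v5 → v4 → v7: 6 + 1 + 2 + 5 = 14
v6 → v3 → v4 → v7: 6 + 7 + 5 = 18
v6 → v2 → v3 → v7: 8 + 5 + 2 = 15
v6 → v3 → v5 → v1 → v7: 6 + 1 + 7 + 7 = 21
v6 → v3 → v7: 6 + 2 = 8
v6 → v3 → v1 → v7: 6 + 5 + 7 = 18
The minimum is 8.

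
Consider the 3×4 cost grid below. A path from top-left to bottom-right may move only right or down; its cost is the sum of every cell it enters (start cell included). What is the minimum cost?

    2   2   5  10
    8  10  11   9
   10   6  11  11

39

Take [0,0] → [0,1] → [0,2] → [0,3] → [1,3] → [2,3] for a total of 2 + 2 + 5 + 10 + 9 + 11 = 39.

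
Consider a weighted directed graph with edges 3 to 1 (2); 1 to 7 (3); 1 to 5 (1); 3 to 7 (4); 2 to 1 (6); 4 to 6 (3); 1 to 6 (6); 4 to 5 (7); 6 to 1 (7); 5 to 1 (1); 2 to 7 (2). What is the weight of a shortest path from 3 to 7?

Routes from 3 to 7:
3 - 7: 4
3 - 1 - 7: 2 + 3 = 5
The minimum is 4.

4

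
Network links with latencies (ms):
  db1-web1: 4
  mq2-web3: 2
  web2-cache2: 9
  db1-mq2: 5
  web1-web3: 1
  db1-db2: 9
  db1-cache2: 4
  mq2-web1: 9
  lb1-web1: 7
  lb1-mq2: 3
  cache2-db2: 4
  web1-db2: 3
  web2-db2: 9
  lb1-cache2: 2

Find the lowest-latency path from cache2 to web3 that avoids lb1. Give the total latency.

Checking several routes:
cache2 -> db2 -> web1 -> web3: 4 + 3 + 1 = 8
cache2 -> db1 -> web1 -> web3: 4 + 4 + 1 = 9
cache2 -> db2 -> web1 -> mq2 -> web3: 4 + 3 + 9 + 2 = 18
cache2 -> db1 -> mq2 -> web3: 4 + 5 + 2 = 11
cache2 -> db1 -> db2 -> web1 -> web3: 4 + 9 + 3 + 1 = 17
cache2 -> db2 -> web1 -> db1 -> mq2 -> web3: 4 + 3 + 4 + 5 + 2 = 18
The minimum is 8 ms.

8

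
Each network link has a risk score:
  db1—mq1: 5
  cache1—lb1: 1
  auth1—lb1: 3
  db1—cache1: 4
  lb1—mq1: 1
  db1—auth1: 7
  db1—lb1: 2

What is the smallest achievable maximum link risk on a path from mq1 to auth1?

Candidate routes:
mq1 → db1 → lb1 → auth1: max(5, 2, 3) = 5
mq1 → db1 → auth1: max(5, 7) = 7
mq1 → lb1 → db1 → auth1: max(1, 2, 7) = 7
mq1 → lb1 → cache1 → db1 → auth1: max(1, 1, 4, 7) = 7
mq1 → lb1 → auth1: max(1, 3) = 3
mq1 → db1 → cache1 → lb1 → auth1: max(5, 4, 1, 3) = 5
Best route has worst link 3.

3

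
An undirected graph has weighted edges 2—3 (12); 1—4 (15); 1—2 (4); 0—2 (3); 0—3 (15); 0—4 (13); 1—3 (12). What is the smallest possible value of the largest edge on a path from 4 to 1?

Some routes from 4 to 1:
4-0-3-1: max(13, 15, 12) = 15
4-0-2-3-1: max(13, 3, 12, 12) = 13
4-0-2-1: max(13, 3, 4) = 13
4-0-3-2-1: max(13, 15, 12, 4) = 15
The minimum achievable maximum is 13.

13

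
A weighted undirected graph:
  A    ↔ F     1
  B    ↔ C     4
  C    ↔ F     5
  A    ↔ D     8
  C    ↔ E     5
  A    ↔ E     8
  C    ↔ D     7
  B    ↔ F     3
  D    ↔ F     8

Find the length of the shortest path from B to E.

Checking several routes:
B → F → A → E: 3 + 1 + 8 = 12
B → F → C → E: 3 + 5 + 5 = 13
B → C → F → A → E: 4 + 5 + 1 + 8 = 18
B → C → E: 4 + 5 = 9
The minimum is 9.

9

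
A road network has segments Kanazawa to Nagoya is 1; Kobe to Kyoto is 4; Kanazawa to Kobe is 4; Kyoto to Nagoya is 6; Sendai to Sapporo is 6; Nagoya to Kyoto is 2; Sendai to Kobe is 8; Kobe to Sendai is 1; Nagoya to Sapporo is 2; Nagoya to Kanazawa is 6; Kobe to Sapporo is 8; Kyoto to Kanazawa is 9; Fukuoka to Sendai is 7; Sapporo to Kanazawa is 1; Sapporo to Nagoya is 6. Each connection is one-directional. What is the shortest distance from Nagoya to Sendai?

Routes from Nagoya to Sendai:
Nagoya-Kanazawa-Kobe-Sendai: 6 + 4 + 1 = 11
Nagoya-Kyoto-Kanazawa-Kobe-Sendai: 2 + 9 + 4 + 1 = 16
Nagoya-Sapporo-Kanazawa-Kobe-Sendai: 2 + 1 + 4 + 1 = 8
The minimum is 8.

8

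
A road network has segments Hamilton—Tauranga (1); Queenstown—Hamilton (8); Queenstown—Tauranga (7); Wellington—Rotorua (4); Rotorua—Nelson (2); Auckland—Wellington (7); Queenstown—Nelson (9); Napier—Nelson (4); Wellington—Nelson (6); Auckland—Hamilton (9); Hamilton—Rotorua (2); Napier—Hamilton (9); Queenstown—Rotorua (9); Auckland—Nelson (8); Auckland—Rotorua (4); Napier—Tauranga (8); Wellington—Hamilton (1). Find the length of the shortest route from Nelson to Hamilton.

Some routes from Nelson to Hamilton:
Nelson-Napier-Tauranga-Hamilton: 4 + 8 + 1 = 13
Nelson-Rotorua-Wellington-Hamilton: 2 + 4 + 1 = 7
Nelson-Wellington-Rotorua-Hamilton: 6 + 4 + 2 = 12
Nelson-Wellington-Hamilton: 6 + 1 = 7
Nelson-Rotorua-Hamilton: 2 + 2 = 4
Best route has total 4 mi.

4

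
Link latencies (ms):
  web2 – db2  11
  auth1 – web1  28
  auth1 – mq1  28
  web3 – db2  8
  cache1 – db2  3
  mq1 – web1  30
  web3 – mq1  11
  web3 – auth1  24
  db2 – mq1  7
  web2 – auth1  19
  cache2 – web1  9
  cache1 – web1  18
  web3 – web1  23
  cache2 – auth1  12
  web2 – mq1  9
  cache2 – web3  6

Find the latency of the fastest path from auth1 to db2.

Some routes from auth1 to db2:
auth1→web2→mq1→db2: 19 + 9 + 7 = 35
auth1→web2→db2: 19 + 11 = 30
auth1→mq1→db2: 28 + 7 = 35
auth1→web3→db2: 24 + 8 = 32
auth1→cache2→web3→db2: 12 + 6 + 8 = 26
The minimum is 26 ms.

26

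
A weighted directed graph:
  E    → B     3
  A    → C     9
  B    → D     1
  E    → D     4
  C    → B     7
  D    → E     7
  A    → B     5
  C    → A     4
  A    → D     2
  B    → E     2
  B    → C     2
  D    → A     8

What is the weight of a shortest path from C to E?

9

A few of the C→E routes:
C→A→B→E: 4 + 5 + 2 = 11
C→B→E: 7 + 2 = 9
C→A→D→E: 4 + 2 + 7 = 13
C→B→D→E: 7 + 1 + 7 = 15
The minimum is 9.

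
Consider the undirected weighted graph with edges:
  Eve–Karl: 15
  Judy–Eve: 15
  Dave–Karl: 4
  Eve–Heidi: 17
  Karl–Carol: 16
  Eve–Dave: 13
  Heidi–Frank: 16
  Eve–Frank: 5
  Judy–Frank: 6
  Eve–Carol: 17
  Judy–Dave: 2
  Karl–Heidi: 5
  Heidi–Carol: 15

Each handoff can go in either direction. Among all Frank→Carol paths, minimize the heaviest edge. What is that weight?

Checking several routes:
Frank -> Eve -> Dave -> Karl -> Heidi -> Carol: max(5, 13, 4, 5, 15) = 15
Frank -> Judy -> Eve -> Karl -> Heidi -> Carol: max(6, 15, 15, 5, 15) = 15
Frank -> Judy -> Dave -> Karl -> Heidi -> Carol: max(6, 2, 4, 5, 15) = 15
Frank -> Eve -> Karl -> Heidi -> Carol: max(5, 15, 5, 15) = 15
Frank -> Judy -> Eve -> Dave -> Karl -> Heidi -> Carol: max(6, 15, 13, 4, 5, 15) = 15
Frank -> Judy -> Dave -> Eve -> Karl -> Heidi -> Carol: max(6, 2, 13, 15, 5, 15) = 15
Best route has worst link 15.

15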